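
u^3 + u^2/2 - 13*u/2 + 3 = (u - 2)*(u - 1/2)*(u + 3)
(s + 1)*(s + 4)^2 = s^3 + 9*s^2 + 24*s + 16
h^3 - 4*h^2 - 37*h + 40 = (h - 8)*(h - 1)*(h + 5)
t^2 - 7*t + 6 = (t - 6)*(t - 1)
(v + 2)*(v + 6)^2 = v^3 + 14*v^2 + 60*v + 72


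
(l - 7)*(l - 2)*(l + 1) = l^3 - 8*l^2 + 5*l + 14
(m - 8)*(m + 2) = m^2 - 6*m - 16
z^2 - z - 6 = (z - 3)*(z + 2)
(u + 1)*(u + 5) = u^2 + 6*u + 5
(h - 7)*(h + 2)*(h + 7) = h^3 + 2*h^2 - 49*h - 98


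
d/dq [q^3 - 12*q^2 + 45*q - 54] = 3*q^2 - 24*q + 45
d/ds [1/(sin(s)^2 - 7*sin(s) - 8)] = (7 - 2*sin(s))*cos(s)/((sin(s) - 8)^2*(sin(s) + 1)^2)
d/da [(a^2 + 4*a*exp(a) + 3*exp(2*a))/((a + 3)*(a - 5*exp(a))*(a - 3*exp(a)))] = (2*(a + 3)*(a - 5*exp(a))*(a - 3*exp(a))*(2*a*exp(a) + a + 3*exp(2*a) + 2*exp(a)) + (a + 3)*(a - 5*exp(a))*(3*exp(a) - 1)*(a^2 + 4*a*exp(a) + 3*exp(2*a)) + (a + 3)*(a - 3*exp(a))*(5*exp(a) - 1)*(a^2 + 4*a*exp(a) + 3*exp(2*a)) - (a - 5*exp(a))*(a - 3*exp(a))*(a^2 + 4*a*exp(a) + 3*exp(2*a)))/((a + 3)^2*(a - 5*exp(a))^2*(a - 3*exp(a))^2)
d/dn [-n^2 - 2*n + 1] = -2*n - 2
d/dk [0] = 0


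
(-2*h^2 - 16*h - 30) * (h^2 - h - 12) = -2*h^4 - 14*h^3 + 10*h^2 + 222*h + 360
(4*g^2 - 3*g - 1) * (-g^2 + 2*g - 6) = -4*g^4 + 11*g^3 - 29*g^2 + 16*g + 6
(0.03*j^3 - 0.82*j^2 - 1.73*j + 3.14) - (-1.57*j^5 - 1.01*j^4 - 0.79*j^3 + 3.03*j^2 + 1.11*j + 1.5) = 1.57*j^5 + 1.01*j^4 + 0.82*j^3 - 3.85*j^2 - 2.84*j + 1.64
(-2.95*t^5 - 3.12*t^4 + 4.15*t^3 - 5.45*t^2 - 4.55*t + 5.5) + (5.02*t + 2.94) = -2.95*t^5 - 3.12*t^4 + 4.15*t^3 - 5.45*t^2 + 0.47*t + 8.44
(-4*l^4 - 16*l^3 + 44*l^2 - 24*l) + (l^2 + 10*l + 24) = -4*l^4 - 16*l^3 + 45*l^2 - 14*l + 24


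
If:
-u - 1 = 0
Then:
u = -1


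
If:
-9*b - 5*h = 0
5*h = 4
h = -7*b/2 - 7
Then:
No Solution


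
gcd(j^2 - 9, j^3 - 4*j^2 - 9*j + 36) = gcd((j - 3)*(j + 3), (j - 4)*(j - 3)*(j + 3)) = j^2 - 9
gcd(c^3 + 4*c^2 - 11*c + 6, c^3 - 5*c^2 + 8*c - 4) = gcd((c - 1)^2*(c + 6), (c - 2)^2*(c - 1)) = c - 1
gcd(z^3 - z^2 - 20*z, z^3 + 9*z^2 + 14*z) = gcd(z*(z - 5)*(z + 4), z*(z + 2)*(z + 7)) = z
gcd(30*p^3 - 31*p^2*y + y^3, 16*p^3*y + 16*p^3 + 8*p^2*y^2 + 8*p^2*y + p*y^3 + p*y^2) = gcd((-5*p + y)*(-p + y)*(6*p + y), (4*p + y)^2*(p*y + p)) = 1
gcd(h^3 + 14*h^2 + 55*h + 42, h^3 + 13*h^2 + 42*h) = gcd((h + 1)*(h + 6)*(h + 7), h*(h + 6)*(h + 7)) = h^2 + 13*h + 42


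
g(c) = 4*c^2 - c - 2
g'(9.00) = 71.00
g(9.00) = 313.00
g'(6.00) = 47.00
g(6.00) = 136.00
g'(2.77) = 21.16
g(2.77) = 25.92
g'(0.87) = 5.96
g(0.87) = 0.16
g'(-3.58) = -29.64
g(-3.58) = 52.85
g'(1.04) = 7.32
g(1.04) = 1.29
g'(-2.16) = -18.28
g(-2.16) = 18.82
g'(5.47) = 42.76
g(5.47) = 112.21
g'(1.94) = 14.52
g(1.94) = 11.11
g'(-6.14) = -50.12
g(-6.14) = 154.94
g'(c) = 8*c - 1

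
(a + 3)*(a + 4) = a^2 + 7*a + 12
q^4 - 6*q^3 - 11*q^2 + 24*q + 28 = (q - 7)*(q - 2)*(q + 1)*(q + 2)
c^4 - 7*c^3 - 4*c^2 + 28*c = c*(c - 7)*(c - 2)*(c + 2)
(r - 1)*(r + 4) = r^2 + 3*r - 4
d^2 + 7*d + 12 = (d + 3)*(d + 4)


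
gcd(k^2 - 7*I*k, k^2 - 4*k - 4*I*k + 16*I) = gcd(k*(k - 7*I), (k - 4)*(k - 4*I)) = 1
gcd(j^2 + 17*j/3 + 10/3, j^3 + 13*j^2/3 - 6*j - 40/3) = j + 5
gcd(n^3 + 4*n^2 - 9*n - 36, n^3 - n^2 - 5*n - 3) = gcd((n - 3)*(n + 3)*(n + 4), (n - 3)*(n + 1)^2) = n - 3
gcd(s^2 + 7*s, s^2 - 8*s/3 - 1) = 1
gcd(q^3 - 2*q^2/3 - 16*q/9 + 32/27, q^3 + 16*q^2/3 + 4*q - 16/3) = q - 2/3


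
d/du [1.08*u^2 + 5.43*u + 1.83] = 2.16*u + 5.43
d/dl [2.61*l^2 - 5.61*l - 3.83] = 5.22*l - 5.61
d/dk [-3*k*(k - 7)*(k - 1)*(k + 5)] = -12*k^3 + 27*k^2 + 198*k - 105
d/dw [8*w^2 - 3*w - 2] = 16*w - 3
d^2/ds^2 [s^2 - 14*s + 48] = 2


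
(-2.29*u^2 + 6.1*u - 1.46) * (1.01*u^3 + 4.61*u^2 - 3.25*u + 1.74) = -2.3129*u^5 - 4.3959*u^4 + 34.0889*u^3 - 30.5402*u^2 + 15.359*u - 2.5404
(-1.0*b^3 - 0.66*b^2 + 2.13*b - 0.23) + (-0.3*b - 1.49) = -1.0*b^3 - 0.66*b^2 + 1.83*b - 1.72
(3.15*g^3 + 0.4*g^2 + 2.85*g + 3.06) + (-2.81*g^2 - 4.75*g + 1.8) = 3.15*g^3 - 2.41*g^2 - 1.9*g + 4.86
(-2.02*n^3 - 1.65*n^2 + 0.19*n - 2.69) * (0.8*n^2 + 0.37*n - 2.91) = -1.616*n^5 - 2.0674*n^4 + 5.4197*n^3 + 2.7198*n^2 - 1.5482*n + 7.8279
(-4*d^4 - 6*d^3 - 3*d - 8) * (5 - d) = 4*d^5 - 14*d^4 - 30*d^3 + 3*d^2 - 7*d - 40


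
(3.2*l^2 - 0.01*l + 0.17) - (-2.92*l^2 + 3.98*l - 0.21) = 6.12*l^2 - 3.99*l + 0.38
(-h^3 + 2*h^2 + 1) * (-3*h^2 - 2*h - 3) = 3*h^5 - 4*h^4 - h^3 - 9*h^2 - 2*h - 3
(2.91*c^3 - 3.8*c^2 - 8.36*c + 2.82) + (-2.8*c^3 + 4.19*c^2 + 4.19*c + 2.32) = 0.11*c^3 + 0.390000000000001*c^2 - 4.17*c + 5.14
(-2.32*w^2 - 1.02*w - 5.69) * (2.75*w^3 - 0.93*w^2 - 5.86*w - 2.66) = -6.38*w^5 - 0.6474*w^4 - 1.1037*w^3 + 17.4401*w^2 + 36.0566*w + 15.1354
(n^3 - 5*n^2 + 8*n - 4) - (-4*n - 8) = n^3 - 5*n^2 + 12*n + 4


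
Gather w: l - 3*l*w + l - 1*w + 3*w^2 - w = 2*l + 3*w^2 + w*(-3*l - 2)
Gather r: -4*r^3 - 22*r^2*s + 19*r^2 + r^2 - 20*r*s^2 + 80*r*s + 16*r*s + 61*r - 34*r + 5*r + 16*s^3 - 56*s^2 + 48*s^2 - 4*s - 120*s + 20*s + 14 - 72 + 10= -4*r^3 + r^2*(20 - 22*s) + r*(-20*s^2 + 96*s + 32) + 16*s^3 - 8*s^2 - 104*s - 48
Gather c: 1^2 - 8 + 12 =5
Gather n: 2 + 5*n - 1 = 5*n + 1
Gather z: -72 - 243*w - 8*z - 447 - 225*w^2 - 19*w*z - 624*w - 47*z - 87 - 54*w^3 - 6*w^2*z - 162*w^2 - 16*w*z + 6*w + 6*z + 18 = -54*w^3 - 387*w^2 - 861*w + z*(-6*w^2 - 35*w - 49) - 588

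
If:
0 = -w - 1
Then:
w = -1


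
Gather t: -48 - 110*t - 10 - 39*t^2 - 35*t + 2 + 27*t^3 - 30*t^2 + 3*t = 27*t^3 - 69*t^2 - 142*t - 56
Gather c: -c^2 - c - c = -c^2 - 2*c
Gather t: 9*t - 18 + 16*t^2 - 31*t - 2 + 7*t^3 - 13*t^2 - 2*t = 7*t^3 + 3*t^2 - 24*t - 20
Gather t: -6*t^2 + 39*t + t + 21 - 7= -6*t^2 + 40*t + 14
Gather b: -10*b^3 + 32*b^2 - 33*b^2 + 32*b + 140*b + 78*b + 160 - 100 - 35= -10*b^3 - b^2 + 250*b + 25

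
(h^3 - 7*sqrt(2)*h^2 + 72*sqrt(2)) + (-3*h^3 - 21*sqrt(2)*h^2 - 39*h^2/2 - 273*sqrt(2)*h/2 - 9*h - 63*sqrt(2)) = -2*h^3 - 28*sqrt(2)*h^2 - 39*h^2/2 - 273*sqrt(2)*h/2 - 9*h + 9*sqrt(2)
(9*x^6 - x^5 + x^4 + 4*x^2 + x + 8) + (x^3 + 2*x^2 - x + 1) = 9*x^6 - x^5 + x^4 + x^3 + 6*x^2 + 9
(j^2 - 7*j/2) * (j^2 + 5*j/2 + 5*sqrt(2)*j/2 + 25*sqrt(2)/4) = j^4 - j^3 + 5*sqrt(2)*j^3/2 - 35*j^2/4 - 5*sqrt(2)*j^2/2 - 175*sqrt(2)*j/8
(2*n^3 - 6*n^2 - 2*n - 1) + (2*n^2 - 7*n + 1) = 2*n^3 - 4*n^2 - 9*n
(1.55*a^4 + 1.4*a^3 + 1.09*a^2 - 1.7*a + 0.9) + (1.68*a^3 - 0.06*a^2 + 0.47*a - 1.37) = 1.55*a^4 + 3.08*a^3 + 1.03*a^2 - 1.23*a - 0.47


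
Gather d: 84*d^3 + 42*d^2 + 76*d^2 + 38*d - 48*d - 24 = 84*d^3 + 118*d^2 - 10*d - 24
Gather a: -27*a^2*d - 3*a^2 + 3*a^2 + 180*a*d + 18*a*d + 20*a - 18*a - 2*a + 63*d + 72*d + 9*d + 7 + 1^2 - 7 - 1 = -27*a^2*d + 198*a*d + 144*d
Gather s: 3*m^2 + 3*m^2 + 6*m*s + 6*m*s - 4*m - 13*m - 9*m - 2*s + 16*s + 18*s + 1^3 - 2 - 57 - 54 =6*m^2 - 26*m + s*(12*m + 32) - 112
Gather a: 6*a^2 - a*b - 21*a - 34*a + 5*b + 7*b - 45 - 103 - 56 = 6*a^2 + a*(-b - 55) + 12*b - 204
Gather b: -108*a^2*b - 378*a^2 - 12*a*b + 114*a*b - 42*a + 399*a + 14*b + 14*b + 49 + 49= -378*a^2 + 357*a + b*(-108*a^2 + 102*a + 28) + 98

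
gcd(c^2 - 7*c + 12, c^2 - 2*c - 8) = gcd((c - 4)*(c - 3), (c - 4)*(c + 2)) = c - 4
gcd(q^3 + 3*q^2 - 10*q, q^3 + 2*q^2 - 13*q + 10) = q^2 + 3*q - 10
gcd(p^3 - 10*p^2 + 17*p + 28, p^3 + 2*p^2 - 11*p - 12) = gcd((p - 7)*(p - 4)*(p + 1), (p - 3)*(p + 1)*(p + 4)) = p + 1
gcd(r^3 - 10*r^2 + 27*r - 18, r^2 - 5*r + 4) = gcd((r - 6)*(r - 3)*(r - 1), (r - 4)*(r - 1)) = r - 1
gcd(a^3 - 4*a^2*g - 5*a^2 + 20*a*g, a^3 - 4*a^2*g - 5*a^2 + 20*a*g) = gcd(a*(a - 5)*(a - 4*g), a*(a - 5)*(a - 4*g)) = a^3 - 4*a^2*g - 5*a^2 + 20*a*g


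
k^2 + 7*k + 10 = (k + 2)*(k + 5)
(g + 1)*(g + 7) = g^2 + 8*g + 7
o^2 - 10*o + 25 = (o - 5)^2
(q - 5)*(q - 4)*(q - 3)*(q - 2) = q^4 - 14*q^3 + 71*q^2 - 154*q + 120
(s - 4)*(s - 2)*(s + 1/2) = s^3 - 11*s^2/2 + 5*s + 4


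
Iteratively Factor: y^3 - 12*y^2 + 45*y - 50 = (y - 5)*(y^2 - 7*y + 10) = (y - 5)*(y - 2)*(y - 5)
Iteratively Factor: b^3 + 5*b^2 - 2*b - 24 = (b + 4)*(b^2 + b - 6) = (b - 2)*(b + 4)*(b + 3)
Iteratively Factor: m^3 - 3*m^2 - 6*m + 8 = (m + 2)*(m^2 - 5*m + 4) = (m - 1)*(m + 2)*(m - 4)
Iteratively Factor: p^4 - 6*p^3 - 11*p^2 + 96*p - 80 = (p - 1)*(p^3 - 5*p^2 - 16*p + 80) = (p - 1)*(p + 4)*(p^2 - 9*p + 20) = (p - 5)*(p - 1)*(p + 4)*(p - 4)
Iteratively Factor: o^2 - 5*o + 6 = (o - 2)*(o - 3)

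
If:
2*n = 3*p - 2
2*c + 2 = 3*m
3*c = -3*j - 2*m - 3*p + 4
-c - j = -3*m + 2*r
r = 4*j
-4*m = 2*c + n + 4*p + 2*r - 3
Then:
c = 37/27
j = 91/243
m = 128/81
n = -259/81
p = -356/243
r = 364/243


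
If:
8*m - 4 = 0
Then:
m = 1/2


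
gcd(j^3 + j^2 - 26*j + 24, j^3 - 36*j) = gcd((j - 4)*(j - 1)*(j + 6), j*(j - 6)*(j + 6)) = j + 6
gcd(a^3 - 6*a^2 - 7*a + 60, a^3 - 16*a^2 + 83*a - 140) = a^2 - 9*a + 20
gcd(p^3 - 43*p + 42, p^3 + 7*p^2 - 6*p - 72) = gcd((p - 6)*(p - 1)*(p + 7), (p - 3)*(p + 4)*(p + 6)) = 1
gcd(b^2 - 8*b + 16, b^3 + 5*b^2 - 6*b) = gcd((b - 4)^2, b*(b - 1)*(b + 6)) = 1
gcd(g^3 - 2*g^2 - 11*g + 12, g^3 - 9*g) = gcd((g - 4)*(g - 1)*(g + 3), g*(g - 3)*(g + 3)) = g + 3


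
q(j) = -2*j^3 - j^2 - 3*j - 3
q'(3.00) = -63.00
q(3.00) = -75.00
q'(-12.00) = -843.00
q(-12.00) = 3345.00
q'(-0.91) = -6.15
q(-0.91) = 0.41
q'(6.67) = -283.27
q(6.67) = -660.98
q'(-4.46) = -113.43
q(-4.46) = 167.92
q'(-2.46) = -34.39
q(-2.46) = 28.10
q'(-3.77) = -80.74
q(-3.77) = 101.26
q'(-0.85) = -5.64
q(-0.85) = 0.06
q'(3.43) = -80.45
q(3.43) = -105.76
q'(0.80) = -8.44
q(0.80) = -7.06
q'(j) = -6*j^2 - 2*j - 3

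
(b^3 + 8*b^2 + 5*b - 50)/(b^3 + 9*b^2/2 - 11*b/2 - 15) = 2*(b + 5)/(2*b + 3)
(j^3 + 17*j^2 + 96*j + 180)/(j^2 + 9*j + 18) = (j^2 + 11*j + 30)/(j + 3)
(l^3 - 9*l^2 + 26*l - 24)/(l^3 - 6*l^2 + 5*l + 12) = (l - 2)/(l + 1)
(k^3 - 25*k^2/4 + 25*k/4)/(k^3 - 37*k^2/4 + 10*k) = (k - 5)/(k - 8)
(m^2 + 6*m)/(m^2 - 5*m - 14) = m*(m + 6)/(m^2 - 5*m - 14)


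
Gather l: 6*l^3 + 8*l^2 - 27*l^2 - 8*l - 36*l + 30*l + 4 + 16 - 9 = 6*l^3 - 19*l^2 - 14*l + 11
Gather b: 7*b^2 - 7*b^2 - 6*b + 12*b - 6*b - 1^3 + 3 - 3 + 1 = 0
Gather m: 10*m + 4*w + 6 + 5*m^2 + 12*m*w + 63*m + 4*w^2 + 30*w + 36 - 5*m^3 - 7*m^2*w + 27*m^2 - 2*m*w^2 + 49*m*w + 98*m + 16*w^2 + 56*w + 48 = -5*m^3 + m^2*(32 - 7*w) + m*(-2*w^2 + 61*w + 171) + 20*w^2 + 90*w + 90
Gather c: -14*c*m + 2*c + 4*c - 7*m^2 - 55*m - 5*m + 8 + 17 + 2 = c*(6 - 14*m) - 7*m^2 - 60*m + 27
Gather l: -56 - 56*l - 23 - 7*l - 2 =-63*l - 81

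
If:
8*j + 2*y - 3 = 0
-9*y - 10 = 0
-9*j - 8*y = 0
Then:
No Solution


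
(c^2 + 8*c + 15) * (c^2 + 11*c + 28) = c^4 + 19*c^3 + 131*c^2 + 389*c + 420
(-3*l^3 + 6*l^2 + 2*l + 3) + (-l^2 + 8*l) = -3*l^3 + 5*l^2 + 10*l + 3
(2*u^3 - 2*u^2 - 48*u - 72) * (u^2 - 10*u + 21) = 2*u^5 - 22*u^4 + 14*u^3 + 366*u^2 - 288*u - 1512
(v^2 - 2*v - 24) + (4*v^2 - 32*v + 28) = 5*v^2 - 34*v + 4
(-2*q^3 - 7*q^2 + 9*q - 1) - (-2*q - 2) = -2*q^3 - 7*q^2 + 11*q + 1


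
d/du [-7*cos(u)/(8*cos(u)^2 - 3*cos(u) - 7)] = 7*(8*sin(u)^2 - 15)*sin(u)/(8*sin(u)^2 + 3*cos(u) - 1)^2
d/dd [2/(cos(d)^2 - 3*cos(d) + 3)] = 2*(2*cos(d) - 3)*sin(d)/(cos(d)^2 - 3*cos(d) + 3)^2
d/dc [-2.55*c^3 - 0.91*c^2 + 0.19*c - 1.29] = -7.65*c^2 - 1.82*c + 0.19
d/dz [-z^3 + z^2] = z*(2 - 3*z)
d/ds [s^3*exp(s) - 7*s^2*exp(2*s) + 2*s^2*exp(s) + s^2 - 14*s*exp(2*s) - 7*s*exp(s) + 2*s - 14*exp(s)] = s^3*exp(s) - 14*s^2*exp(2*s) + 5*s^2*exp(s) - 42*s*exp(2*s) - 3*s*exp(s) + 2*s - 14*exp(2*s) - 21*exp(s) + 2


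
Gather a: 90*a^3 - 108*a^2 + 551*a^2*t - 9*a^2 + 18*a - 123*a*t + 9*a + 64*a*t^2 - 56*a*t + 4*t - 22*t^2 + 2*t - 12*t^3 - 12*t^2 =90*a^3 + a^2*(551*t - 117) + a*(64*t^2 - 179*t + 27) - 12*t^3 - 34*t^2 + 6*t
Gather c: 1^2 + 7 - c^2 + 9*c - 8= -c^2 + 9*c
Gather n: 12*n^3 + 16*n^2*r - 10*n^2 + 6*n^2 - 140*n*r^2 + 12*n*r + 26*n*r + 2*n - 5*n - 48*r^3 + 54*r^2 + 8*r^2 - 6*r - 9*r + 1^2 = 12*n^3 + n^2*(16*r - 4) + n*(-140*r^2 + 38*r - 3) - 48*r^3 + 62*r^2 - 15*r + 1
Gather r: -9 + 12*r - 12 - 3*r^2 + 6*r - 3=-3*r^2 + 18*r - 24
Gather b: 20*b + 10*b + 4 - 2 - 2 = 30*b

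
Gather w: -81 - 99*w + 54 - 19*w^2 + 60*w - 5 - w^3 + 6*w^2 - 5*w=-w^3 - 13*w^2 - 44*w - 32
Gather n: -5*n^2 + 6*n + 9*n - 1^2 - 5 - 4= -5*n^2 + 15*n - 10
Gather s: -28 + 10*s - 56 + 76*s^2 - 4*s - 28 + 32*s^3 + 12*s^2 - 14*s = 32*s^3 + 88*s^2 - 8*s - 112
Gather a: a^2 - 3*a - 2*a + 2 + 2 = a^2 - 5*a + 4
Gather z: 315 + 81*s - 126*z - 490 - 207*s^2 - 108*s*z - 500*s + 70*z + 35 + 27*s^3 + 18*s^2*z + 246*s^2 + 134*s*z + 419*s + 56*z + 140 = 27*s^3 + 39*s^2 + z*(18*s^2 + 26*s)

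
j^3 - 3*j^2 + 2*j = j*(j - 2)*(j - 1)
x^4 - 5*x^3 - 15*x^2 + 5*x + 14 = (x - 7)*(x - 1)*(x + 1)*(x + 2)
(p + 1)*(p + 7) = p^2 + 8*p + 7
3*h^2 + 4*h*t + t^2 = (h + t)*(3*h + t)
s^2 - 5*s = s*(s - 5)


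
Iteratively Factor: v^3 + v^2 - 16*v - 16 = (v + 1)*(v^2 - 16) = (v + 1)*(v + 4)*(v - 4)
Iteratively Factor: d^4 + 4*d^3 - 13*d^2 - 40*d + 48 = (d - 3)*(d^3 + 7*d^2 + 8*d - 16) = (d - 3)*(d + 4)*(d^2 + 3*d - 4) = (d - 3)*(d + 4)^2*(d - 1)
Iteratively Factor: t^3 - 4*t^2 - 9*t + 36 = (t - 3)*(t^2 - t - 12) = (t - 3)*(t + 3)*(t - 4)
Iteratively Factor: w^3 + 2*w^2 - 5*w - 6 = (w - 2)*(w^2 + 4*w + 3) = (w - 2)*(w + 3)*(w + 1)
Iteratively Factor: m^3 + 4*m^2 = (m)*(m^2 + 4*m) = m*(m + 4)*(m)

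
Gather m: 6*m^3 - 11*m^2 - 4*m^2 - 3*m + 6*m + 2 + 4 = 6*m^3 - 15*m^2 + 3*m + 6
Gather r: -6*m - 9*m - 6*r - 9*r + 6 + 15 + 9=-15*m - 15*r + 30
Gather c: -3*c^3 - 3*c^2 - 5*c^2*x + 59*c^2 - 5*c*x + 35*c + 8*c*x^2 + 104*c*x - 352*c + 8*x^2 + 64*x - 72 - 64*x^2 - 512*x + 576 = -3*c^3 + c^2*(56 - 5*x) + c*(8*x^2 + 99*x - 317) - 56*x^2 - 448*x + 504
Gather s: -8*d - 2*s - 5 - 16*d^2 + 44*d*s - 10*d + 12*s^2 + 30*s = -16*d^2 - 18*d + 12*s^2 + s*(44*d + 28) - 5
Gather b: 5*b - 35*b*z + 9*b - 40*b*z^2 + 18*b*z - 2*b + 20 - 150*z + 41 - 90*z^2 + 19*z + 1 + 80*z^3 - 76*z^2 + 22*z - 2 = b*(-40*z^2 - 17*z + 12) + 80*z^3 - 166*z^2 - 109*z + 60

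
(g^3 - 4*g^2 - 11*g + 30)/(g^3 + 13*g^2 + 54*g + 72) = (g^2 - 7*g + 10)/(g^2 + 10*g + 24)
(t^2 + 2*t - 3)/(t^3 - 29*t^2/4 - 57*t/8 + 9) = 8*(t^2 + 2*t - 3)/(8*t^3 - 58*t^2 - 57*t + 72)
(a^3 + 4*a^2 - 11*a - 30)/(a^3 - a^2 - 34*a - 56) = (a^2 + 2*a - 15)/(a^2 - 3*a - 28)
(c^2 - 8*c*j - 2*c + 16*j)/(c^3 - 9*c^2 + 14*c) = (c - 8*j)/(c*(c - 7))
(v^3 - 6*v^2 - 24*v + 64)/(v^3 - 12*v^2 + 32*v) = (v^2 + 2*v - 8)/(v*(v - 4))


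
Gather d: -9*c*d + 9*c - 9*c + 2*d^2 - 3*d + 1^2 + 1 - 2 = 2*d^2 + d*(-9*c - 3)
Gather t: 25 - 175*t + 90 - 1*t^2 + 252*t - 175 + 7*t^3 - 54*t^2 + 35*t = 7*t^3 - 55*t^2 + 112*t - 60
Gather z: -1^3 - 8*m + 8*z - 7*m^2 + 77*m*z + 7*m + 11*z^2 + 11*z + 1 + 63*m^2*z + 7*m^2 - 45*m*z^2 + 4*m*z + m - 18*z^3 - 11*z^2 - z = -45*m*z^2 - 18*z^3 + z*(63*m^2 + 81*m + 18)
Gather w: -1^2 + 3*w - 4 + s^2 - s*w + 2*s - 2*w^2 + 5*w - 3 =s^2 + 2*s - 2*w^2 + w*(8 - s) - 8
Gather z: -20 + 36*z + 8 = 36*z - 12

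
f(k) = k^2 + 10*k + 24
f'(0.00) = 10.00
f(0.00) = 24.00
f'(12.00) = 34.00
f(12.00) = 288.00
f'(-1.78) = 6.44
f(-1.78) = 9.37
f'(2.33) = 14.66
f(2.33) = 52.73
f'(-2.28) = 5.44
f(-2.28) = 6.40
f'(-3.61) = 2.78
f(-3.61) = 0.93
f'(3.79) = 17.58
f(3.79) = 76.26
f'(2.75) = 15.50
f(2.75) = 59.06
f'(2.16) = 14.32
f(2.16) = 50.27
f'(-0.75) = 8.50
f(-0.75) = 17.06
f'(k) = 2*k + 10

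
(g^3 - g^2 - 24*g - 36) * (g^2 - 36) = g^5 - g^4 - 60*g^3 + 864*g + 1296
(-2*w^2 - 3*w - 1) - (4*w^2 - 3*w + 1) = -6*w^2 - 2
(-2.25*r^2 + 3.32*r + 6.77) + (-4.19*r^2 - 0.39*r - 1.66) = -6.44*r^2 + 2.93*r + 5.11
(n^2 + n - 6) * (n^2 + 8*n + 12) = n^4 + 9*n^3 + 14*n^2 - 36*n - 72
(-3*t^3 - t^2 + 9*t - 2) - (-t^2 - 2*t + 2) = -3*t^3 + 11*t - 4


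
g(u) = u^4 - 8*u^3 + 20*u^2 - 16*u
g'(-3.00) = -460.00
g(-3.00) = 525.00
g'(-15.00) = -19516.00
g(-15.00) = 82365.00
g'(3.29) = -1.73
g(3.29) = -3.89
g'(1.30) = 4.23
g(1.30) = -1.72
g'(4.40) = 36.10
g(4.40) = 10.14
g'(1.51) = 3.45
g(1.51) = -0.90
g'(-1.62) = -160.79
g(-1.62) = 119.31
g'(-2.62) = -357.48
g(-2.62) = 370.21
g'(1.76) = 1.86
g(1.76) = -0.23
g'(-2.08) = -239.03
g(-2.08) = 210.52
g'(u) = 4*u^3 - 24*u^2 + 40*u - 16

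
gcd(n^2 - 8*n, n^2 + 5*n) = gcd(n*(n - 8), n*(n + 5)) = n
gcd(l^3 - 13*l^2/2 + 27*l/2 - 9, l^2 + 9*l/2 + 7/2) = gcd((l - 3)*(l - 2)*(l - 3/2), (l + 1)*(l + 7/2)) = 1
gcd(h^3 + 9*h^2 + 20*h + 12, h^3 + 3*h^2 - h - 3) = h + 1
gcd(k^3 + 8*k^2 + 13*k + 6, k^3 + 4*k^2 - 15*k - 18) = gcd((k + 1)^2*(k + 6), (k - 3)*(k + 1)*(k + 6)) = k^2 + 7*k + 6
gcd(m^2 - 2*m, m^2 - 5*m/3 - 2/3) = m - 2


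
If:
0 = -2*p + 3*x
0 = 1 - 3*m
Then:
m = 1/3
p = 3*x/2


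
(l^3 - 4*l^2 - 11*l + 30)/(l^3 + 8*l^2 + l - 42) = (l - 5)/(l + 7)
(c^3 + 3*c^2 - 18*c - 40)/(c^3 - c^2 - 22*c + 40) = (c + 2)/(c - 2)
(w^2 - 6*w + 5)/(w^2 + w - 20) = (w^2 - 6*w + 5)/(w^2 + w - 20)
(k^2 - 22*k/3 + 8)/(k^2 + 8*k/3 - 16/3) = (k - 6)/(k + 4)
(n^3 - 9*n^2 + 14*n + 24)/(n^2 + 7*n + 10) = (n^3 - 9*n^2 + 14*n + 24)/(n^2 + 7*n + 10)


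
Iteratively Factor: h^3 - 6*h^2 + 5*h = (h - 5)*(h^2 - h) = (h - 5)*(h - 1)*(h)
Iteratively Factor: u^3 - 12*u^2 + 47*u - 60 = (u - 5)*(u^2 - 7*u + 12) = (u - 5)*(u - 4)*(u - 3)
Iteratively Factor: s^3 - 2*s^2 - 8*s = (s + 2)*(s^2 - 4*s) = s*(s + 2)*(s - 4)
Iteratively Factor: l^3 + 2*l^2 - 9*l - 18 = (l + 3)*(l^2 - l - 6) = (l - 3)*(l + 3)*(l + 2)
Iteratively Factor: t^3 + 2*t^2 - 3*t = (t)*(t^2 + 2*t - 3) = t*(t - 1)*(t + 3)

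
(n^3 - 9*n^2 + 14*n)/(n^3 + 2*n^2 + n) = (n^2 - 9*n + 14)/(n^2 + 2*n + 1)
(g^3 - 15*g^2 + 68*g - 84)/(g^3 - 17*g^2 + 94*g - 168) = (g - 2)/(g - 4)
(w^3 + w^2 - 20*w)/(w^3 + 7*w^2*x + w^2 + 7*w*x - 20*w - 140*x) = w/(w + 7*x)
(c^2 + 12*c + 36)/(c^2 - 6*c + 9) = (c^2 + 12*c + 36)/(c^2 - 6*c + 9)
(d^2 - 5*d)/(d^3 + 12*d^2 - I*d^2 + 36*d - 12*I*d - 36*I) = d*(d - 5)/(d^3 + d^2*(12 - I) + 12*d*(3 - I) - 36*I)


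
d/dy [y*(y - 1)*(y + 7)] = 3*y^2 + 12*y - 7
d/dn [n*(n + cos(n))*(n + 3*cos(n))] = -4*n^2*sin(n) + 3*n^2 - 3*n*sin(2*n) + 8*n*cos(n) + 3*cos(n)^2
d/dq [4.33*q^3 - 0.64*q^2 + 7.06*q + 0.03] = 12.99*q^2 - 1.28*q + 7.06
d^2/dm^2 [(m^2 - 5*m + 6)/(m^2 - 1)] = 2*(-5*m^3 + 21*m^2 - 15*m + 7)/(m^6 - 3*m^4 + 3*m^2 - 1)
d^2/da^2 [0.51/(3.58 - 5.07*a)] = -26.218998/(5.07*a - 3.58)^3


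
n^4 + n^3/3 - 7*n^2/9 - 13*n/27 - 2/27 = (n - 1)*(n + 1/3)^2*(n + 2/3)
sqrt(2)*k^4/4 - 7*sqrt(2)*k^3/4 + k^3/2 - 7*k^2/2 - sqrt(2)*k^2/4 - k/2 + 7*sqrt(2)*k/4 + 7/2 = (k/2 + 1/2)*(k - 7)*(k - 1)*(sqrt(2)*k/2 + 1)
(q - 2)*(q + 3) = q^2 + q - 6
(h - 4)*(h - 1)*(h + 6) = h^3 + h^2 - 26*h + 24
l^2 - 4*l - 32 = (l - 8)*(l + 4)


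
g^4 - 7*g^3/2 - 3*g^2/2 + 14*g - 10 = (g - 5/2)*(g - 2)*(g - 1)*(g + 2)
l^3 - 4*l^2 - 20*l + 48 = (l - 6)*(l - 2)*(l + 4)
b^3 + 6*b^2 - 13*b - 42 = (b - 3)*(b + 2)*(b + 7)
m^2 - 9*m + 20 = (m - 5)*(m - 4)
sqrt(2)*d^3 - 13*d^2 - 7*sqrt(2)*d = d*(d - 7*sqrt(2))*(sqrt(2)*d + 1)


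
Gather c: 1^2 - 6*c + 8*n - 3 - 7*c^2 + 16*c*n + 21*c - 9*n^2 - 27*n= -7*c^2 + c*(16*n + 15) - 9*n^2 - 19*n - 2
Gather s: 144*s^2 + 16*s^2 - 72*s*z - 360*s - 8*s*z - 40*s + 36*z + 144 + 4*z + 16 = 160*s^2 + s*(-80*z - 400) + 40*z + 160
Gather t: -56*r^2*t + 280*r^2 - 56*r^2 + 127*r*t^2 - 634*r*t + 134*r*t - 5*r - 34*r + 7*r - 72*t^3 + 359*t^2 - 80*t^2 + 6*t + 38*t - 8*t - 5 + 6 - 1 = 224*r^2 - 32*r - 72*t^3 + t^2*(127*r + 279) + t*(-56*r^2 - 500*r + 36)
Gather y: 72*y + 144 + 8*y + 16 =80*y + 160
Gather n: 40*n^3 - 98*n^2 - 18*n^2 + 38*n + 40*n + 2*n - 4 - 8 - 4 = 40*n^3 - 116*n^2 + 80*n - 16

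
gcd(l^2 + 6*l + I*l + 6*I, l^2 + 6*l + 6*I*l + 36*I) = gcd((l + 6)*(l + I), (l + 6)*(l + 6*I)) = l + 6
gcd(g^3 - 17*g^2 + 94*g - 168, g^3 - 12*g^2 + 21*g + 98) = g - 7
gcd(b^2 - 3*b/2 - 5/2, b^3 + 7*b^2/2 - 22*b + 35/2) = b - 5/2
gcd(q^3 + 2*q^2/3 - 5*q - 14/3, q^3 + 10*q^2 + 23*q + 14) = q^2 + 3*q + 2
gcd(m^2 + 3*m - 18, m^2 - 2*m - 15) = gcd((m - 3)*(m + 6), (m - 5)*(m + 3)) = 1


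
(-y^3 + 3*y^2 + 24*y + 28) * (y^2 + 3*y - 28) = -y^5 + 61*y^3 + 16*y^2 - 588*y - 784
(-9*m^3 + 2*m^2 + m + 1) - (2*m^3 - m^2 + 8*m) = -11*m^3 + 3*m^2 - 7*m + 1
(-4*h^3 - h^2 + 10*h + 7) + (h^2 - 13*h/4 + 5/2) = -4*h^3 + 27*h/4 + 19/2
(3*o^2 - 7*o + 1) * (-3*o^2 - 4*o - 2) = -9*o^4 + 9*o^3 + 19*o^2 + 10*o - 2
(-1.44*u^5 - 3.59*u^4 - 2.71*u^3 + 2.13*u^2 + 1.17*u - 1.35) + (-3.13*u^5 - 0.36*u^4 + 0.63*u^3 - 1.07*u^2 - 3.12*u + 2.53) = -4.57*u^5 - 3.95*u^4 - 2.08*u^3 + 1.06*u^2 - 1.95*u + 1.18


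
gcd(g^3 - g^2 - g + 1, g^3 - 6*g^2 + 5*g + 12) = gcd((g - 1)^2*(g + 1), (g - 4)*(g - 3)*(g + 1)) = g + 1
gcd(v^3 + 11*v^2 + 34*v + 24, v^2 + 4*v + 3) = v + 1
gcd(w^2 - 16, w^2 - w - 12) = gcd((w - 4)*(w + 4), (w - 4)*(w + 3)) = w - 4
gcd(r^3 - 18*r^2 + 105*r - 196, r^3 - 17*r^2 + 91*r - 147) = r^2 - 14*r + 49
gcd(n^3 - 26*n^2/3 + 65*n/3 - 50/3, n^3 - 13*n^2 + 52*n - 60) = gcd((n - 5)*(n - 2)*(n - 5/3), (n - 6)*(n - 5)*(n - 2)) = n^2 - 7*n + 10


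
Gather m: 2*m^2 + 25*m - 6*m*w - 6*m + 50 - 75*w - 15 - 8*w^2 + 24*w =2*m^2 + m*(19 - 6*w) - 8*w^2 - 51*w + 35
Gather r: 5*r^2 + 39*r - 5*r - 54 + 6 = 5*r^2 + 34*r - 48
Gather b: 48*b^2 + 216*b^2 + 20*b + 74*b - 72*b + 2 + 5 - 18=264*b^2 + 22*b - 11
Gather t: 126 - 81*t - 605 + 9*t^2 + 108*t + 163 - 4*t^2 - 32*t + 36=5*t^2 - 5*t - 280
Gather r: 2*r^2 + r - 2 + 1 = 2*r^2 + r - 1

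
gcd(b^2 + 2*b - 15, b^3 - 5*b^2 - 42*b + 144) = b - 3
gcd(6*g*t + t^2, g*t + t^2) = t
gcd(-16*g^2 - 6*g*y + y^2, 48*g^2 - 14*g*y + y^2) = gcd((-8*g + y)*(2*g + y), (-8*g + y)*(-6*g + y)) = -8*g + y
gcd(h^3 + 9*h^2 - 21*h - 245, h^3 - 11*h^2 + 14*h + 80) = h - 5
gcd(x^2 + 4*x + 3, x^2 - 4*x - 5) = x + 1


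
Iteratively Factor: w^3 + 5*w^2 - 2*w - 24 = (w - 2)*(w^2 + 7*w + 12) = (w - 2)*(w + 4)*(w + 3)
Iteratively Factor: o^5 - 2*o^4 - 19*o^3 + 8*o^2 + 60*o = (o - 2)*(o^4 - 19*o^2 - 30*o) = (o - 2)*(o + 2)*(o^3 - 2*o^2 - 15*o) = (o - 5)*(o - 2)*(o + 2)*(o^2 + 3*o) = (o - 5)*(o - 2)*(o + 2)*(o + 3)*(o)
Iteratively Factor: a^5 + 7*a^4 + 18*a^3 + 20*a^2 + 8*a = (a)*(a^4 + 7*a^3 + 18*a^2 + 20*a + 8) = a*(a + 2)*(a^3 + 5*a^2 + 8*a + 4) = a*(a + 1)*(a + 2)*(a^2 + 4*a + 4) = a*(a + 1)*(a + 2)^2*(a + 2)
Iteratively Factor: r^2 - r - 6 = (r + 2)*(r - 3)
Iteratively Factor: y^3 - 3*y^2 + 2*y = (y)*(y^2 - 3*y + 2) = y*(y - 2)*(y - 1)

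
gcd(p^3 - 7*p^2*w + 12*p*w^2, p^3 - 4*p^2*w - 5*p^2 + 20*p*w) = p^2 - 4*p*w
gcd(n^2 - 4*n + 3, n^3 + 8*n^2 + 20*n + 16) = 1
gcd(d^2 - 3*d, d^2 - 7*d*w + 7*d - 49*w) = 1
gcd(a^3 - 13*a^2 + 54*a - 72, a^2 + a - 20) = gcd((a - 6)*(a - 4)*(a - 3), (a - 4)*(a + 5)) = a - 4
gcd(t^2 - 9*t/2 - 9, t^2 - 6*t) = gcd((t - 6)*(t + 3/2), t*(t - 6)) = t - 6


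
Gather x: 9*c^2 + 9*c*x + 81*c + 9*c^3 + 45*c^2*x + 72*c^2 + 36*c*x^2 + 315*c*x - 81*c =9*c^3 + 81*c^2 + 36*c*x^2 + x*(45*c^2 + 324*c)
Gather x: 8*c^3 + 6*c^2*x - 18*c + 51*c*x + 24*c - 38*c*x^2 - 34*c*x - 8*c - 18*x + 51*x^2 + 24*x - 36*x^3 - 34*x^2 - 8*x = 8*c^3 - 2*c - 36*x^3 + x^2*(17 - 38*c) + x*(6*c^2 + 17*c - 2)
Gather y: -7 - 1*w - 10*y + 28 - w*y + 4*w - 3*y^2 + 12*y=3*w - 3*y^2 + y*(2 - w) + 21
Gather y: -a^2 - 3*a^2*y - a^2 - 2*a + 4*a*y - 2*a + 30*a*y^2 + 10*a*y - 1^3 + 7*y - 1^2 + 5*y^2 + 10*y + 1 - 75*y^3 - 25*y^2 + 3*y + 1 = -2*a^2 - 4*a - 75*y^3 + y^2*(30*a - 20) + y*(-3*a^2 + 14*a + 20)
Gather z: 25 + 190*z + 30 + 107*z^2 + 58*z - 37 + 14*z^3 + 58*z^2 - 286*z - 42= 14*z^3 + 165*z^2 - 38*z - 24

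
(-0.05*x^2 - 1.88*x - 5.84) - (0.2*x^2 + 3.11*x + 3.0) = -0.25*x^2 - 4.99*x - 8.84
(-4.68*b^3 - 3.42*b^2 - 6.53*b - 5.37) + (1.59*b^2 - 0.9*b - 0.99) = -4.68*b^3 - 1.83*b^2 - 7.43*b - 6.36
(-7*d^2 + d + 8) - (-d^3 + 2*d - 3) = d^3 - 7*d^2 - d + 11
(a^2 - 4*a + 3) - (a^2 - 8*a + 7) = 4*a - 4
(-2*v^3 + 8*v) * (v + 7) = -2*v^4 - 14*v^3 + 8*v^2 + 56*v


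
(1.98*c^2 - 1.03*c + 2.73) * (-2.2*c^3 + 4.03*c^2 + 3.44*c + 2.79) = -4.356*c^5 + 10.2454*c^4 - 3.3457*c^3 + 12.9829*c^2 + 6.5175*c + 7.6167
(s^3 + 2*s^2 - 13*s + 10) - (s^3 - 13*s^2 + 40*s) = 15*s^2 - 53*s + 10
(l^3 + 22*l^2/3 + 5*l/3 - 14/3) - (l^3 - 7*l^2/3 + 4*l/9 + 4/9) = 29*l^2/3 + 11*l/9 - 46/9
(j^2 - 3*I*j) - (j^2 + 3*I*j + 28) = -6*I*j - 28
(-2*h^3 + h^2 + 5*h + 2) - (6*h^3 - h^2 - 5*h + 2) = -8*h^3 + 2*h^2 + 10*h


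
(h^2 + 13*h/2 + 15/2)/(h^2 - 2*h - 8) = (2*h^2 + 13*h + 15)/(2*(h^2 - 2*h - 8))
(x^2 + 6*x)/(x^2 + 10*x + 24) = x/(x + 4)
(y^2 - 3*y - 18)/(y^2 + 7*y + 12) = (y - 6)/(y + 4)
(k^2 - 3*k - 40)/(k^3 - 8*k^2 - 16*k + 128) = (k + 5)/(k^2 - 16)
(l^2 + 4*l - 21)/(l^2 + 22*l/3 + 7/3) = 3*(l - 3)/(3*l + 1)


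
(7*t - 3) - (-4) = 7*t + 1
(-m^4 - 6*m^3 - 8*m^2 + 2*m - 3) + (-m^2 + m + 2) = -m^4 - 6*m^3 - 9*m^2 + 3*m - 1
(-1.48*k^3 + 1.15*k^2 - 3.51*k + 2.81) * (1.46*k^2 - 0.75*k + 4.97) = -2.1608*k^5 + 2.789*k^4 - 13.3427*k^3 + 12.4506*k^2 - 19.5522*k + 13.9657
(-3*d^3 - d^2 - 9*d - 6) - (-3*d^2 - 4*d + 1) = -3*d^3 + 2*d^2 - 5*d - 7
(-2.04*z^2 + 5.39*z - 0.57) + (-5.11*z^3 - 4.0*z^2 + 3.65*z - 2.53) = -5.11*z^3 - 6.04*z^2 + 9.04*z - 3.1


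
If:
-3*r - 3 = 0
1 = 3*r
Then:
No Solution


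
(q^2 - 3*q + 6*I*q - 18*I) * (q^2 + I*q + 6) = q^4 - 3*q^3 + 7*I*q^3 - 21*I*q^2 + 36*I*q - 108*I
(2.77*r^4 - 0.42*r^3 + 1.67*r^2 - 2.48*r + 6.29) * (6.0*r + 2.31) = 16.62*r^5 + 3.8787*r^4 + 9.0498*r^3 - 11.0223*r^2 + 32.0112*r + 14.5299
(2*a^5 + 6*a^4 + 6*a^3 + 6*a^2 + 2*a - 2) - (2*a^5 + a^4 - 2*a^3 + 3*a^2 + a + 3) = 5*a^4 + 8*a^3 + 3*a^2 + a - 5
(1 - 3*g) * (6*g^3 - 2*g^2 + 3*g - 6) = -18*g^4 + 12*g^3 - 11*g^2 + 21*g - 6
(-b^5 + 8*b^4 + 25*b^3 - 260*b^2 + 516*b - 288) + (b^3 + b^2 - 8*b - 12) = -b^5 + 8*b^4 + 26*b^3 - 259*b^2 + 508*b - 300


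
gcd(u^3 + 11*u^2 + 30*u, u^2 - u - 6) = 1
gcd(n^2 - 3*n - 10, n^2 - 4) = n + 2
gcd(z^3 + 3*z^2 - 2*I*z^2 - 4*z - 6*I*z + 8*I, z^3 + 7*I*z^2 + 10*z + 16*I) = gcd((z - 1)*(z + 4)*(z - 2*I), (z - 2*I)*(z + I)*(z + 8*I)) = z - 2*I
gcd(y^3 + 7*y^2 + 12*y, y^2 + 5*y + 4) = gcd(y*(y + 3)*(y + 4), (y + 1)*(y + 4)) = y + 4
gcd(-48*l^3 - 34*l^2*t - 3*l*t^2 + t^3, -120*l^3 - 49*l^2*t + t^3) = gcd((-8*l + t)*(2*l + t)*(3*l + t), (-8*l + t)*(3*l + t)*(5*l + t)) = -24*l^2 - 5*l*t + t^2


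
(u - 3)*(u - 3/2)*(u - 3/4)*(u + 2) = u^4 - 13*u^3/4 - 21*u^2/8 + 99*u/8 - 27/4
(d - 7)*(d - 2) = d^2 - 9*d + 14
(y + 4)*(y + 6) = y^2 + 10*y + 24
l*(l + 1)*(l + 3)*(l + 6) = l^4 + 10*l^3 + 27*l^2 + 18*l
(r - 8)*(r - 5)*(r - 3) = r^3 - 16*r^2 + 79*r - 120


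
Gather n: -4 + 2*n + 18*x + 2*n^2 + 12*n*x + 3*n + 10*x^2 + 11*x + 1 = 2*n^2 + n*(12*x + 5) + 10*x^2 + 29*x - 3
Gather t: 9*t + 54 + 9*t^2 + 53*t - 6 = 9*t^2 + 62*t + 48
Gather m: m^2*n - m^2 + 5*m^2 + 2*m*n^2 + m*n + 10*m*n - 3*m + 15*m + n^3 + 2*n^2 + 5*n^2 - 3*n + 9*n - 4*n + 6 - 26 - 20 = m^2*(n + 4) + m*(2*n^2 + 11*n + 12) + n^3 + 7*n^2 + 2*n - 40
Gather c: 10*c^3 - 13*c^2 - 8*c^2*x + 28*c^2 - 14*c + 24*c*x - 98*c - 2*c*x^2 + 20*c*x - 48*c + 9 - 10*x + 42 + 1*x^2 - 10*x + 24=10*c^3 + c^2*(15 - 8*x) + c*(-2*x^2 + 44*x - 160) + x^2 - 20*x + 75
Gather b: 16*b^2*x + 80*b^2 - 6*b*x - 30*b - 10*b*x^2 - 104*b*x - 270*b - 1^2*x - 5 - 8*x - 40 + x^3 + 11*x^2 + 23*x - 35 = b^2*(16*x + 80) + b*(-10*x^2 - 110*x - 300) + x^3 + 11*x^2 + 14*x - 80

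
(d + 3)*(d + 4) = d^2 + 7*d + 12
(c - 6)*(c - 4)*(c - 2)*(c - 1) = c^4 - 13*c^3 + 56*c^2 - 92*c + 48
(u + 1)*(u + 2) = u^2 + 3*u + 2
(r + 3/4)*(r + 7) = r^2 + 31*r/4 + 21/4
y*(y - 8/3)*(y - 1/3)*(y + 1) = y^4 - 2*y^3 - 19*y^2/9 + 8*y/9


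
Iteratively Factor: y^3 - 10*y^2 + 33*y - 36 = (y - 3)*(y^2 - 7*y + 12) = (y - 4)*(y - 3)*(y - 3)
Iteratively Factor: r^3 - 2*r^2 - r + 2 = (r + 1)*(r^2 - 3*r + 2) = (r - 1)*(r + 1)*(r - 2)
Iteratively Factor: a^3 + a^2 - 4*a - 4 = (a + 1)*(a^2 - 4) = (a - 2)*(a + 1)*(a + 2)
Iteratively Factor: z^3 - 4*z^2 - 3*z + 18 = (z + 2)*(z^2 - 6*z + 9) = (z - 3)*(z + 2)*(z - 3)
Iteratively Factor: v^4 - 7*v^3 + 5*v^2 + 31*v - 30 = (v - 1)*(v^3 - 6*v^2 - v + 30) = (v - 1)*(v + 2)*(v^2 - 8*v + 15) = (v - 3)*(v - 1)*(v + 2)*(v - 5)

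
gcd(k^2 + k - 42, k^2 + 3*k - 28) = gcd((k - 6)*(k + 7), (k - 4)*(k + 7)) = k + 7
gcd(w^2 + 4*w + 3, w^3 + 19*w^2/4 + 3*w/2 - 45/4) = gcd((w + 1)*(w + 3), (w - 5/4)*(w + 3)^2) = w + 3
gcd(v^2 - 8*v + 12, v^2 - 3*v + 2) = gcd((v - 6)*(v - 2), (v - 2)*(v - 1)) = v - 2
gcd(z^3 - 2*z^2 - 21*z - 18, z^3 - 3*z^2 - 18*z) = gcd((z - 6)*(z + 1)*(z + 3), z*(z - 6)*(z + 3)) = z^2 - 3*z - 18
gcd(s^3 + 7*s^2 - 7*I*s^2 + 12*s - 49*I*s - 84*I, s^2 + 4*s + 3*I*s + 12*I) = s + 4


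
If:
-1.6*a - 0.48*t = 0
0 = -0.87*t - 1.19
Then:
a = 0.41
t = -1.37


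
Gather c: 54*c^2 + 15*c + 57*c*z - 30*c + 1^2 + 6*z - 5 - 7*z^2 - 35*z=54*c^2 + c*(57*z - 15) - 7*z^2 - 29*z - 4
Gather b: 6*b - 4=6*b - 4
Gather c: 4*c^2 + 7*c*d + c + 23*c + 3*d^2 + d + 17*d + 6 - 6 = 4*c^2 + c*(7*d + 24) + 3*d^2 + 18*d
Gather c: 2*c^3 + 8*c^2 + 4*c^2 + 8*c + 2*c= 2*c^3 + 12*c^2 + 10*c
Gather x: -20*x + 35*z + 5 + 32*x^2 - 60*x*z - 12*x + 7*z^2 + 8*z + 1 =32*x^2 + x*(-60*z - 32) + 7*z^2 + 43*z + 6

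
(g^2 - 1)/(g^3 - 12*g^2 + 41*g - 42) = (g^2 - 1)/(g^3 - 12*g^2 + 41*g - 42)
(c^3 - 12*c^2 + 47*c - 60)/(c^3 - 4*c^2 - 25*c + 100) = (c - 3)/(c + 5)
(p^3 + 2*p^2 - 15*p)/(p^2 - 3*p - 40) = p*(p - 3)/(p - 8)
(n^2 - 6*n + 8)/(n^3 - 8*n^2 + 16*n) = (n - 2)/(n*(n - 4))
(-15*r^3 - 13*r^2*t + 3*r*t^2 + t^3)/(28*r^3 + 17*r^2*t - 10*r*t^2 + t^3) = (-15*r^2 + 2*r*t + t^2)/(28*r^2 - 11*r*t + t^2)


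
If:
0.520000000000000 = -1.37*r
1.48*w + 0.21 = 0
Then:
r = -0.38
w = -0.14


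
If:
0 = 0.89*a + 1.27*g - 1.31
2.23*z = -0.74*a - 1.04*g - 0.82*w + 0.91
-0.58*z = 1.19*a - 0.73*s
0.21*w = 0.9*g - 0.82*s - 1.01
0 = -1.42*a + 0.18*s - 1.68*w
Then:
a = -0.02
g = 1.04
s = -0.09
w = 0.01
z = -0.07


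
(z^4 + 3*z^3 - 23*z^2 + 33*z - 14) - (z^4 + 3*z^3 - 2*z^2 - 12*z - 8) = -21*z^2 + 45*z - 6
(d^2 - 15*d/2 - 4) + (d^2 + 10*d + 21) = 2*d^2 + 5*d/2 + 17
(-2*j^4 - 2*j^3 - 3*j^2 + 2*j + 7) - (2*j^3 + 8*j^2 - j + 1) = -2*j^4 - 4*j^3 - 11*j^2 + 3*j + 6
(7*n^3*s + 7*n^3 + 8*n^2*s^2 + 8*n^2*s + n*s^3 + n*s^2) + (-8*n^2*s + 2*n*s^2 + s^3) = 7*n^3*s + 7*n^3 + 8*n^2*s^2 + n*s^3 + 3*n*s^2 + s^3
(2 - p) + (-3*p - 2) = -4*p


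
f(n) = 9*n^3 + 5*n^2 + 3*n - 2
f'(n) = 27*n^2 + 10*n + 3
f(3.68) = 525.28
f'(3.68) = 405.44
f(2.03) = 99.98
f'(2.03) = 134.56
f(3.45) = 437.44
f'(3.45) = 358.87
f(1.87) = 79.95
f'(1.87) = 116.12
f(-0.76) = -5.34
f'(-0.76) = 11.00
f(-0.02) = -2.06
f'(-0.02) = 2.81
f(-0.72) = -4.93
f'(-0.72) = 9.80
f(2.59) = 195.68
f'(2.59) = 210.02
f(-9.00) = -6185.00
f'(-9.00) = 2100.00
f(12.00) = 16306.00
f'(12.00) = 4011.00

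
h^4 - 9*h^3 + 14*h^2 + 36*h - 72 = (h - 6)*(h - 3)*(h - 2)*(h + 2)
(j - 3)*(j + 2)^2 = j^3 + j^2 - 8*j - 12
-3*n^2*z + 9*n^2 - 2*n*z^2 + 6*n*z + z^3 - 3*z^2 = (-3*n + z)*(n + z)*(z - 3)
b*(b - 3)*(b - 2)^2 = b^4 - 7*b^3 + 16*b^2 - 12*b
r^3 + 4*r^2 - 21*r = r*(r - 3)*(r + 7)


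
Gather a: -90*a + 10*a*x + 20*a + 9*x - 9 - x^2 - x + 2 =a*(10*x - 70) - x^2 + 8*x - 7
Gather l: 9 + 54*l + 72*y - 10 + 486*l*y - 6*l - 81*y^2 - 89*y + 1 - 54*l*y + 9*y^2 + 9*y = l*(432*y + 48) - 72*y^2 - 8*y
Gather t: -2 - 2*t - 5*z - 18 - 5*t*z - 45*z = t*(-5*z - 2) - 50*z - 20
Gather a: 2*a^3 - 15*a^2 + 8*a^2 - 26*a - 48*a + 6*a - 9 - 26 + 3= 2*a^3 - 7*a^2 - 68*a - 32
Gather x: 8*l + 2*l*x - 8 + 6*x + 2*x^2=8*l + 2*x^2 + x*(2*l + 6) - 8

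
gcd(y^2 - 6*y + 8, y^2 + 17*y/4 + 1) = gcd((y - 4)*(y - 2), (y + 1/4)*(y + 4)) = 1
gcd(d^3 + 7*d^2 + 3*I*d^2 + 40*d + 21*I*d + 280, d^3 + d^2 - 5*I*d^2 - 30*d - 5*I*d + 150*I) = d - 5*I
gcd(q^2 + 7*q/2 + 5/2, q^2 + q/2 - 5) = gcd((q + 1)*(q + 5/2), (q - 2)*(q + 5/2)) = q + 5/2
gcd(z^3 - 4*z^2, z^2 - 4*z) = z^2 - 4*z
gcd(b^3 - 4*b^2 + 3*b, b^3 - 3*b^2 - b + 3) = b^2 - 4*b + 3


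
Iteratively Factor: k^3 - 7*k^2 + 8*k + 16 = (k - 4)*(k^2 - 3*k - 4) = (k - 4)*(k + 1)*(k - 4)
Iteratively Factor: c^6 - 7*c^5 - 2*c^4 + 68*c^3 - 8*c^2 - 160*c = (c - 5)*(c^5 - 2*c^4 - 12*c^3 + 8*c^2 + 32*c) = (c - 5)*(c - 4)*(c^4 + 2*c^3 - 4*c^2 - 8*c) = (c - 5)*(c - 4)*(c - 2)*(c^3 + 4*c^2 + 4*c) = c*(c - 5)*(c - 4)*(c - 2)*(c^2 + 4*c + 4) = c*(c - 5)*(c - 4)*(c - 2)*(c + 2)*(c + 2)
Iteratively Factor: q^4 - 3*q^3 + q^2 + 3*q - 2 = (q - 1)*(q^3 - 2*q^2 - q + 2) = (q - 1)*(q + 1)*(q^2 - 3*q + 2) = (q - 2)*(q - 1)*(q + 1)*(q - 1)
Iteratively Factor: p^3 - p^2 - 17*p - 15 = (p - 5)*(p^2 + 4*p + 3) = (p - 5)*(p + 1)*(p + 3)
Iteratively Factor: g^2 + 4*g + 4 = (g + 2)*(g + 2)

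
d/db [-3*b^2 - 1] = -6*b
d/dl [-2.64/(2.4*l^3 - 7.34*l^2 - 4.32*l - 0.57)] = (19.008*l^2 - 38.7552*l - 11.4048)/(-2.4*l^3 + 7.34*l^2 + 4.32*l + 0.57)^2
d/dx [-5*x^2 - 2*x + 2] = -10*x - 2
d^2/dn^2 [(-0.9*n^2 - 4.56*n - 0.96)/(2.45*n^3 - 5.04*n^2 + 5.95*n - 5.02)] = (-10.8045*n^6 - 164.2284*n^5 + 347.41098*n^4 - 117.996312*n^3 - 766.656576*n^2 + 794.118528*n - 337.161264)/(14.706125*n^9 - 90.7578*n^8 + 293.846385*n^7 - 659.245314*n^6 + 1085.548695*n^5 - 1356.908196*n^4 + 1299.106375*n^3 - 914.191698*n^2 + 449.82714*n - 126.506008)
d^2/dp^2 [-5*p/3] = 0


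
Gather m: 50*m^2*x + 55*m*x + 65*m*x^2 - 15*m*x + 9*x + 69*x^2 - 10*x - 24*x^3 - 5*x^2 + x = 50*m^2*x + m*(65*x^2 + 40*x) - 24*x^3 + 64*x^2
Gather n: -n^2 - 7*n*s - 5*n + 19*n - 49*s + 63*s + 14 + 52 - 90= -n^2 + n*(14 - 7*s) + 14*s - 24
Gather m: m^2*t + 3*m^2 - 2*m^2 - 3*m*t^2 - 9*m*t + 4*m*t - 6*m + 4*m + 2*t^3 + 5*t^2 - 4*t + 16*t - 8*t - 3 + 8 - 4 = m^2*(t + 1) + m*(-3*t^2 - 5*t - 2) + 2*t^3 + 5*t^2 + 4*t + 1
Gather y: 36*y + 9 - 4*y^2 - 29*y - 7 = -4*y^2 + 7*y + 2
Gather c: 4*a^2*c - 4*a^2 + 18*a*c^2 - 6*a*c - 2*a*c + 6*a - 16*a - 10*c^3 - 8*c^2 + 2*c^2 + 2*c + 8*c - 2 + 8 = -4*a^2 - 10*a - 10*c^3 + c^2*(18*a - 6) + c*(4*a^2 - 8*a + 10) + 6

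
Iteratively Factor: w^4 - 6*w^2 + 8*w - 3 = (w + 3)*(w^3 - 3*w^2 + 3*w - 1) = (w - 1)*(w + 3)*(w^2 - 2*w + 1) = (w - 1)^2*(w + 3)*(w - 1)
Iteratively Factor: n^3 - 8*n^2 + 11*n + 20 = (n + 1)*(n^2 - 9*n + 20) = (n - 4)*(n + 1)*(n - 5)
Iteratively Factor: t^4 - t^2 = (t)*(t^3 - t) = t^2*(t^2 - 1) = t^2*(t + 1)*(t - 1)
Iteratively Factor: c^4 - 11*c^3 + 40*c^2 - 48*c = (c - 4)*(c^3 - 7*c^2 + 12*c) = c*(c - 4)*(c^2 - 7*c + 12) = c*(c - 4)^2*(c - 3)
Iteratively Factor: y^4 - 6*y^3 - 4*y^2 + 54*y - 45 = (y - 5)*(y^3 - y^2 - 9*y + 9) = (y - 5)*(y + 3)*(y^2 - 4*y + 3) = (y - 5)*(y - 3)*(y + 3)*(y - 1)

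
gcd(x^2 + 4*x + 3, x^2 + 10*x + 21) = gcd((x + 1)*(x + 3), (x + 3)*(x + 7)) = x + 3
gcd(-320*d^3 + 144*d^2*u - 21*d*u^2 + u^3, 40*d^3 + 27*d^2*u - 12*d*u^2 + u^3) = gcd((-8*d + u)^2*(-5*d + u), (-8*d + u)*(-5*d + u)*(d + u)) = 40*d^2 - 13*d*u + u^2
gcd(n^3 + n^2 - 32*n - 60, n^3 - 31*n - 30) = n^2 - n - 30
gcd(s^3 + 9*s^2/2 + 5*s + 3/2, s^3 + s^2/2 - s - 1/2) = s^2 + 3*s/2 + 1/2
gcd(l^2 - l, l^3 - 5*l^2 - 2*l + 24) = 1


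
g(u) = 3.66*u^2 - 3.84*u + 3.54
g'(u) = 7.32*u - 3.84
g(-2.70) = 40.59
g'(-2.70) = -23.60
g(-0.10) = 3.96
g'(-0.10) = -4.57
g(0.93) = 3.13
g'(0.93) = 2.97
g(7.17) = 164.16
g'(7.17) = 48.64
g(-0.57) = 6.92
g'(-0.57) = -8.01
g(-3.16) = 52.22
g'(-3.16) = -26.97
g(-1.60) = 19.05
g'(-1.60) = -15.55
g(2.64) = 18.91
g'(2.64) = 15.48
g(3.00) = 24.96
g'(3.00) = 18.12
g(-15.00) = 884.64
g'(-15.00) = -113.64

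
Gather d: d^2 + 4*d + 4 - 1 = d^2 + 4*d + 3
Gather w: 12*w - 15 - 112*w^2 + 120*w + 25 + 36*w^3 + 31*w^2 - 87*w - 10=36*w^3 - 81*w^2 + 45*w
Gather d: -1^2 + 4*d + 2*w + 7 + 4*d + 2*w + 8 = 8*d + 4*w + 14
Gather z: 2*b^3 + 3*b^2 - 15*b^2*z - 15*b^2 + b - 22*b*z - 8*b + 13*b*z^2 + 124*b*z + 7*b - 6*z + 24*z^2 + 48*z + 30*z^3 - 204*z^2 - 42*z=2*b^3 - 12*b^2 + 30*z^3 + z^2*(13*b - 180) + z*(-15*b^2 + 102*b)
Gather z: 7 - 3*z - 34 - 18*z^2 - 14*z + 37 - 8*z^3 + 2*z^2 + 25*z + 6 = -8*z^3 - 16*z^2 + 8*z + 16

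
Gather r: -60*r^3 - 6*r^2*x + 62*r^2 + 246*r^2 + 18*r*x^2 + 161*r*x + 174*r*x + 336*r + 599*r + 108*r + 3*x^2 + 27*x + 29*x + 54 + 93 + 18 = -60*r^3 + r^2*(308 - 6*x) + r*(18*x^2 + 335*x + 1043) + 3*x^2 + 56*x + 165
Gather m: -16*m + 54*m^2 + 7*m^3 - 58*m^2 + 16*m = 7*m^3 - 4*m^2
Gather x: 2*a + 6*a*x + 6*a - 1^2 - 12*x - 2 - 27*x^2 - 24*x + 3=8*a - 27*x^2 + x*(6*a - 36)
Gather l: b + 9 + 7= b + 16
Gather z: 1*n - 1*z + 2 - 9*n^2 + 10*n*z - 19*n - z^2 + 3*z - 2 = -9*n^2 - 18*n - z^2 + z*(10*n + 2)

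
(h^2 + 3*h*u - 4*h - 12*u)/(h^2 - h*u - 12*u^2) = (4 - h)/(-h + 4*u)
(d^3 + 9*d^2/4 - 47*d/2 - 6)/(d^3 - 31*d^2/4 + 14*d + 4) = (d + 6)/(d - 4)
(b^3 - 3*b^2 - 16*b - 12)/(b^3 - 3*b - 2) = (b^2 - 4*b - 12)/(b^2 - b - 2)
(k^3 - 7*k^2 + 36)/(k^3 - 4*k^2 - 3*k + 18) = (k - 6)/(k - 3)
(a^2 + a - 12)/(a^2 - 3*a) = (a + 4)/a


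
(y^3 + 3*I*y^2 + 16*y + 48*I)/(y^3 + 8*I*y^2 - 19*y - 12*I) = (y - 4*I)/(y + I)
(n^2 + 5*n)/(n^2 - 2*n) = (n + 5)/(n - 2)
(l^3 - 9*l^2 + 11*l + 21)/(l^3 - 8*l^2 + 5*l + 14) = (l - 3)/(l - 2)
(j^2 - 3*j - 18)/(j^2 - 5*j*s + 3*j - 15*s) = (6 - j)/(-j + 5*s)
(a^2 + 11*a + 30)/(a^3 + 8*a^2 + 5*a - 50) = (a + 6)/(a^2 + 3*a - 10)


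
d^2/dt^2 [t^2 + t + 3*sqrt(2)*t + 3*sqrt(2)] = 2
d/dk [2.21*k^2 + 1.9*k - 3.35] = 4.42*k + 1.9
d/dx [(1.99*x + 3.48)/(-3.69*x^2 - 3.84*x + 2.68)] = (7.3431*x^2 + 25.6824*x + 18.6964)/(13.6161*x^4 + 28.3392*x^3 - 5.0328*x^2 - 20.5824*x + 7.1824)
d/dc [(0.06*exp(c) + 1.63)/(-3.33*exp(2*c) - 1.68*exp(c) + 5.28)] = (0.1998*exp(2*c) + 10.8558*exp(c) + 3.0552)*exp(c)/(11.0889*exp(4*c) + 11.1888*exp(3*c) - 32.3424*exp(2*c) - 17.7408*exp(c) + 27.8784)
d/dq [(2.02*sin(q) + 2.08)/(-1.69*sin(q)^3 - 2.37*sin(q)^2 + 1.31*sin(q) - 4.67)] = (6.8276*sin(q)^3 + 15.333*sin(q)^2 + 9.8592*sin(q) - 12.1582)*cos(q)/(2.8561*sin(q)^6 + 8.0106*sin(q)^5 + 1.1891*sin(q)^4 + 9.5752*sin(q)^3 + 23.8519*sin(q)^2 - 12.2354*sin(q) + 21.8089)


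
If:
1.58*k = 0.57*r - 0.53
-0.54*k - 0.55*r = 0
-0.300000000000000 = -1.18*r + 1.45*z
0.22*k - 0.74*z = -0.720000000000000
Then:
No Solution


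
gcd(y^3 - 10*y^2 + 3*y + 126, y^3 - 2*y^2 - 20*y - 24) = y - 6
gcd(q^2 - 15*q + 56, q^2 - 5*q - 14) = q - 7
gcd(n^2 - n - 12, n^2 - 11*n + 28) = n - 4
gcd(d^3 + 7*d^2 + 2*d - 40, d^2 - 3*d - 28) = d + 4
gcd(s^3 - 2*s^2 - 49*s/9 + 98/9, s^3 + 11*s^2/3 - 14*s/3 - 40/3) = s - 2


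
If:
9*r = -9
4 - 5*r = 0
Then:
No Solution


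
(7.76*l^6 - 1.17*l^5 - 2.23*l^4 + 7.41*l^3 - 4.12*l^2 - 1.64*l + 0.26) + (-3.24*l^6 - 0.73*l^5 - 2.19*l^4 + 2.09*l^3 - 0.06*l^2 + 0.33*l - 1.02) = 4.52*l^6 - 1.9*l^5 - 4.42*l^4 + 9.5*l^3 - 4.18*l^2 - 1.31*l - 0.76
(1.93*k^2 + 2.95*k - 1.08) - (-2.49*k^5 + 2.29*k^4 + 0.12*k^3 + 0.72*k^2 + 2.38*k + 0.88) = 2.49*k^5 - 2.29*k^4 - 0.12*k^3 + 1.21*k^2 + 0.57*k - 1.96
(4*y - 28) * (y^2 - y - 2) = 4*y^3 - 32*y^2 + 20*y + 56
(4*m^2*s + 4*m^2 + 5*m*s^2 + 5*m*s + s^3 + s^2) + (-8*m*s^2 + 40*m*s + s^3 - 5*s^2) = 4*m^2*s + 4*m^2 - 3*m*s^2 + 45*m*s + 2*s^3 - 4*s^2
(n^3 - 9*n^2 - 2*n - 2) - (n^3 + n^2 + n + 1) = -10*n^2 - 3*n - 3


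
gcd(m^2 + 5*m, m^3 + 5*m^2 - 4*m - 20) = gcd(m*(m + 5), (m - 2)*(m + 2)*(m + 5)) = m + 5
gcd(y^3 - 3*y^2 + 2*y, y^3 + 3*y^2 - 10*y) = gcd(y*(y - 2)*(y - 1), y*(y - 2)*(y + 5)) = y^2 - 2*y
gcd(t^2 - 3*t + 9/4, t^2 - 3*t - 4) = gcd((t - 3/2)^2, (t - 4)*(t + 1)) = 1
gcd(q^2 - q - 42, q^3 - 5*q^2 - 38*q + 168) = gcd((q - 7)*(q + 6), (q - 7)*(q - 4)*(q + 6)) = q^2 - q - 42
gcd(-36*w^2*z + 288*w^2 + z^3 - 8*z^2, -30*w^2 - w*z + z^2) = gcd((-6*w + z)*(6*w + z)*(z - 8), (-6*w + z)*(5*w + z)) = -6*w + z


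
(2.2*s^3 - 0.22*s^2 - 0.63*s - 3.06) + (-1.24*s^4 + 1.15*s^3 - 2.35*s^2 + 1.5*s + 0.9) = -1.24*s^4 + 3.35*s^3 - 2.57*s^2 + 0.87*s - 2.16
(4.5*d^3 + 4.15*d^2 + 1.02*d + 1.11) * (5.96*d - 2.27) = 26.82*d^4 + 14.519*d^3 - 3.3413*d^2 + 4.3002*d - 2.5197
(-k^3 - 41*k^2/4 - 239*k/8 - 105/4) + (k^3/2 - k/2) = -k^3/2 - 41*k^2/4 - 243*k/8 - 105/4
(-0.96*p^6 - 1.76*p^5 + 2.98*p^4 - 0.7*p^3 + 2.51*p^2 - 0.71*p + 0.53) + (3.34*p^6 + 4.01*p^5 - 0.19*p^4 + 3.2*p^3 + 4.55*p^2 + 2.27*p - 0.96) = 2.38*p^6 + 2.25*p^5 + 2.79*p^4 + 2.5*p^3 + 7.06*p^2 + 1.56*p - 0.43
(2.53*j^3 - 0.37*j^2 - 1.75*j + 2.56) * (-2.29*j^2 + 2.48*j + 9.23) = -5.7937*j^5 + 7.1217*j^4 + 26.4418*j^3 - 13.6175*j^2 - 9.8037*j + 23.6288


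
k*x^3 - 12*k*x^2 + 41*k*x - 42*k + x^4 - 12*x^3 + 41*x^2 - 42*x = (k + x)*(x - 7)*(x - 3)*(x - 2)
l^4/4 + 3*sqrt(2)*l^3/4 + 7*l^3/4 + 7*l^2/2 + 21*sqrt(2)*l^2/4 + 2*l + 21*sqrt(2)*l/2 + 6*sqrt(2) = (l/2 + 1/2)*(l/2 + 1)*(l + 4)*(l + 3*sqrt(2))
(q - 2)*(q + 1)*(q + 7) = q^3 + 6*q^2 - 9*q - 14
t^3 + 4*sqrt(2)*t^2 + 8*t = t*(t + 2*sqrt(2))^2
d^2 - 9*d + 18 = (d - 6)*(d - 3)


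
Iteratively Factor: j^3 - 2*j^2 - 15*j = (j + 3)*(j^2 - 5*j) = j*(j + 3)*(j - 5)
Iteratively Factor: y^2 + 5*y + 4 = (y + 4)*(y + 1)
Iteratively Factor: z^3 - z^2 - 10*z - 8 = (z + 2)*(z^2 - 3*z - 4) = (z - 4)*(z + 2)*(z + 1)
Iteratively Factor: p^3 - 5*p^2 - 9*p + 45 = (p + 3)*(p^2 - 8*p + 15) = (p - 3)*(p + 3)*(p - 5)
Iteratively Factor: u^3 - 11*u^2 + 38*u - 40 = (u - 2)*(u^2 - 9*u + 20) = (u - 4)*(u - 2)*(u - 5)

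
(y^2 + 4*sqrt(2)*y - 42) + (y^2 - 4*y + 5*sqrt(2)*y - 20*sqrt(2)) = 2*y^2 - 4*y + 9*sqrt(2)*y - 42 - 20*sqrt(2)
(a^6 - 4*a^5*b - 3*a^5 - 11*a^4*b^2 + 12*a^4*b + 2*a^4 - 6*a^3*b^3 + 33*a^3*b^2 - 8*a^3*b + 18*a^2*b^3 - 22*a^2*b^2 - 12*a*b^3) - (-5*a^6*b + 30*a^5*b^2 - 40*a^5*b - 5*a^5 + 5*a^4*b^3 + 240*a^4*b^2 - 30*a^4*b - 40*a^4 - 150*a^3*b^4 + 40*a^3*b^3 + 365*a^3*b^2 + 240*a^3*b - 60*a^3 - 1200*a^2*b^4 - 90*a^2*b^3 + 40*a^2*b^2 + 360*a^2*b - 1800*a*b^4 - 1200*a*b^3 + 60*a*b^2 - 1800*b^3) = 5*a^6*b + a^6 - 30*a^5*b^2 + 36*a^5*b + 2*a^5 - 5*a^4*b^3 - 251*a^4*b^2 + 42*a^4*b + 42*a^4 + 150*a^3*b^4 - 46*a^3*b^3 - 332*a^3*b^2 - 248*a^3*b + 60*a^3 + 1200*a^2*b^4 + 108*a^2*b^3 - 62*a^2*b^2 - 360*a^2*b + 1800*a*b^4 + 1188*a*b^3 - 60*a*b^2 + 1800*b^3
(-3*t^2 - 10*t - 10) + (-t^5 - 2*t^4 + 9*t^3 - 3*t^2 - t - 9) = -t^5 - 2*t^4 + 9*t^3 - 6*t^2 - 11*t - 19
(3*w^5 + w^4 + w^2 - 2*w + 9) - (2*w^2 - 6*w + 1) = 3*w^5 + w^4 - w^2 + 4*w + 8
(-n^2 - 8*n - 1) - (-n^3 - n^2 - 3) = n^3 - 8*n + 2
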